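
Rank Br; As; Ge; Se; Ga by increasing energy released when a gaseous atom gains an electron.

Ga < As < Ge < Se < Br

Ga is in period 4, group 13; Ge is in period 4, group 14; As is in period 4, group 15; Se is in period 4, group 16; Br is in period 4, group 17.
Adding an electron releases more energy for atoms nearer the top right (short of the noble gases).
All lie in period 4; the across-period trend (electron affinity increases left to right) applies, with the exception below.
Note the exception: Ge has a higher electron affinity than As, contrary to the simple trend — adding an electron to As's half-filled 4p³ is unfavourable, so Ge (4p²) has the more exothermic EA.
Tabulated electron affinity (kJ/mol): Ga 29, Ge 119, As 78, Se 195, Br 325.
So from lowest to highest: Ga < As < Ge < Se < Br.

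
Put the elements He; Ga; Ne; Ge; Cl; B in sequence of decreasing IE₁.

He is in period 1, group 18; B is in period 2, group 13; Ne is in period 2, group 18; Cl is in period 3, group 17; Ga is in period 4, group 13; Ge is in period 4, group 14.
IE₁ increases left→right with effective nuclear charge and decreases top→bottom as the valence shell moves farther out.
Neither a single period nor a single group — weigh both effects.
Ge > Ga: both are in period 4; the period trend gives Ge the larger value.
B > Ge: period and group pull opposite ways; the down-group shift dominates (801 vs 762 kJ/mol).
Cl > B: period and group pull opposite ways; the across-period shift dominates (1251 vs 801 kJ/mol).
Ne > Cl: relative to Cl, both the across-period and down-group shifts push Ne's first ionization energy up.
He > Ne: they share group 18; the group trend gives He the larger value.
Approximate values (kJ/mol): He 2372, B 801, Ne 2081, Cl 1251, Ga 579, Ge 762.
So from highest to lowest: He > Ne > Cl > B > Ge > Ga.

He > Ne > Cl > B > Ge > Ga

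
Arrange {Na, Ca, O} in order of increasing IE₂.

Consider each +1 ion: Na⁺ is the bare [Ne] core; Ca⁺ still has 1 valence electron; O⁺ still has 5 valence electrons.
Breaking into a closed-shell core is much more expensive than removing a leftover valence electron — Na has the largest IE_2 here.
Valence configurations: Ca⁺ [Ar]4s¹, O⁺ [He]2s²2p³.
The numbers (kJ/mol): Na 4562, Ca 1145, O 3388.
Overall IE_2 order: Ca < O < Na.

Ca, O, Na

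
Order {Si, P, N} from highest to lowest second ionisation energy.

N > P > Si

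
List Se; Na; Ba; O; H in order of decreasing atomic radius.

Ba > Na > Se > O > H

H is in period 1, group 1; O is in period 2, group 16; Na is in period 3, group 1; Se is in period 4, group 16; Ba is in period 6, group 2.
Across a period the added protons contract the valence shell; down a group each new principal shell makes the atom larger.
Here both period and group differ, so the two effects have to be weighed against each other.
O > H: the two effects oppose for this pair; the down-group effect wins (63 vs 32 pm).
Se > O: Se sits below O in group 16, so the down-group effect alone puts Se larger.
Na > Se: the two effects oppose for this pair; the across-period effect wins (155 vs 116 pm).
Ba > Na: period and group pull opposite ways; the down-group shift dominates (196 vs 155 pm).
Tabulated atomic radius (pm): H 32, O 63, Na 155, Se 116, Ba 196.
So from largest to smallest: Ba > Na > Se > O > H.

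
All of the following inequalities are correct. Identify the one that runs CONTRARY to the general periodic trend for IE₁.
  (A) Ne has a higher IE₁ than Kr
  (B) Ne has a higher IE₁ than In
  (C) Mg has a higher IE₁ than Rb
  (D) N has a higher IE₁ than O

The general trend: IE₁ increases across a period and decreases down a group.
(A) Ne (period 2, group 18) vs Kr (period 4, group 18): the stated order agrees with the simple trend.
(B) Ne (period 2, group 18) vs In (period 5, group 13): the stated order agrees with the simple trend.
(C) Mg (period 3, group 2) vs Rb (period 5, group 1): the stated order agrees with the simple trend.
(D) N (period 2, group 15) vs O (period 2, group 16): the stated order contradicts the simple trend.
The exception is (D): pairing an electron in O's 2p⁴ costs repulsion energy, so O ionizes more easily than half-filled N (2p³).

(D)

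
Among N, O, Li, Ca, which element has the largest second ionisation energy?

IE_2 is the cost of taking one more electron from the +1 cation: N⁺ still has 4 valence electrons; O⁺ still has 5 valence electrons; Li⁺ is the bare [He] core; Ca⁺ still has 1 valence electron.
Pulling an electron out of a noble-gas core costs far more than removing a remaining valence electron, so Li sits at the high end of IE_2.
Valence configurations: N⁺ [He]2s²2p², O⁺ [He]2s²2p³, Ca⁺ [Ar]4s¹.
Approximate IE_2 values (kJ/mol): N 2856, O 3388, Li 7298, Ca 1145.
Putting it together, IE_2: Ca < N < O < Li.

Li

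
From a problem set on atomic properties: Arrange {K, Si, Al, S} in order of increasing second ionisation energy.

Si < Al < S < K

IE_2 is the cost of taking one more electron from the +1 cation: K⁺ is the bare [Ar] core; Si⁺ still has 3 valence electrons; Al⁺ still has 2 valence electrons; S⁺ still has 5 valence electrons.
Pulling an electron out of a noble-gas core costs far more than removing a remaining valence electron, so K sits at the high end of IE_2.
Valence configurations: Si⁺ [Ne]3s²3p¹, Al⁺ [Ne]3s², S⁺ [Ne]3s²3p³.
Si⁺ loses a lone 3p electron whereas Al⁺ must break into a filled 3s² pair, so IE_2(Al) > IE_2(Si) even though Si has the higher nuclear charge.
The numbers (kJ/mol): K 3052, Si 1577, Al 1817, S 2252.
So the second ionization energies run Si < Al < S < K.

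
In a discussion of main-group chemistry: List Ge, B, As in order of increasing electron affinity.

B < As < Ge

B is in period 2, group 13; Ge is in period 4, group 14; As is in period 4, group 15.
Atoms with high Z_eff and room in the valence shell (especially the halogens) have the most exothermic electron affinities.
These span different periods and groups, so the two trends combine.
As > B: period and group pull opposite ways; the across-period shift dominates (78 vs 27 kJ/mol).
Ge > As: this pair runs against the simple trend — see the exception note.
Note the exception: Ge has a higher electron affinity than As, contrary to the simple trend — adding an electron to As's half-filled 4p³ is unfavourable, so Ge (4p²) has the more exothermic EA.
Tabulated electron affinity (kJ/mol): B 27, Ge 119, As 78.
So from lowest to highest: B < As < Ge.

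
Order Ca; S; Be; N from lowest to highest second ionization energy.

The second ionization energy removes an electron from the +1 ion. For each element: Ca⁺ still has 1 valence electron; S⁺ still has 5 valence electrons; Be⁺ still has 1 valence electron; N⁺ still has 4 valence electrons.
All are still removing valence electrons, so compare the +1 ions as you would atoms: IE_2 generally rises across a period (higher Z_eff) and falls down a group (larger shell), subject to the usual subshell exceptions.
Valence configurations: Ca⁺ [Ar]4s¹, S⁺ [Ne]3s²3p³, Be⁺ [He]2s¹, N⁺ [He]2s²2p².
Tabulated IE_2 (kJ/mol): Ca 1145, S 2252, Be 1757, N 2856.
Putting it together, IE_2: Ca < Be < S < N.

Ca < Be < S < N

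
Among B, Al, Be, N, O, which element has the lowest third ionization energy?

After 2 electrons have been removed, what remains? B²⁺ still has 1 valence electron; Al²⁺ still has 1 valence electron; Be²⁺ is the bare [He] core; N²⁺ still has 3 valence electrons; O²⁺ still has 4 valence electrons.
Breaking into a closed-shell core is much more expensive than removing a leftover valence electron — Be has the largest IE_3 here.
Valence configurations: B²⁺ [He]2s¹, Al²⁺ [Ne]3s¹, N²⁺ [He]2s²2p¹, O²⁺ [He]2s²2p².
Tabulated IE_3 (kJ/mol): B 3660, Al 2745, Be 14849, N 4578, O 5300.
Putting it together, IE_3: Al < B < N < O < Be.

Al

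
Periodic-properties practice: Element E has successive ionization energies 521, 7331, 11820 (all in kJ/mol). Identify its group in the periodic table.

Look for the largest jump between consecutive ionization energies: IE2/IE1 ≈ 14.1, far larger than any earlier ratio.
That jump marks the point where a core electron is being removed. So the atom has 1 valence electron.
A main-group element with 1 valence electron is in group 1.

Group 1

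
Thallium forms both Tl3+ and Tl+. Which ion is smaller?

Tl3+

Both ions have Z = 81 protons, but Tl3+ has lost more electrons, so its remaining electrons feel a larger effective nuclear charge per electron and are pulled in more tightly.
Higher positive charge → smaller ion, so Tl+ > Tl3+.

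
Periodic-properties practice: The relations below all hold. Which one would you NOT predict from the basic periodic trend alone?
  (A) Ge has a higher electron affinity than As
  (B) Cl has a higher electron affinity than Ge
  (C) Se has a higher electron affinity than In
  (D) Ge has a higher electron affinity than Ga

The general trend: electron affinity increases across a period and decreases down a group.
(A) Ge (period 4, group 14) vs As (period 4, group 15): the stated order contradicts the simple trend.
(B) Cl (period 3, group 17) vs Ge (period 4, group 14): the stated order agrees with the simple trend.
(C) Se (period 4, group 16) vs In (period 5, group 13): the stated order agrees with the simple trend.
(D) Ge (period 4, group 14) vs Ga (period 4, group 13): the stated order agrees with the simple trend.
The exception is (A): adding an electron to As's half-filled 4p³ is unfavourable, so Ge (4p²) has the more exothermic EA.

(A)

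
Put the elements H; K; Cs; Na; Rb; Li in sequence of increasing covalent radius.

H < Li < Na < K < Rb < Cs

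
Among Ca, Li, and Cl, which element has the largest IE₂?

Li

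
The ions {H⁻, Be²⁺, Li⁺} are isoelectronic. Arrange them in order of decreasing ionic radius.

All of these have 2 electrons, so size is governed by nuclear charge alone: the more protons, the stronger the pull on the same electron cloud, and the smaller the ion.
Nuclear charges: Be²⁺ (Z=4), Li⁺ (Z=3), H⁻ (Z=1).
Largest to smallest: H⁻ > Li⁺ > Be²⁺.

H⁻ > Li⁺ > Be²⁺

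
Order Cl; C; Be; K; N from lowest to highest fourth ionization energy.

Cl < K < C < N < Be

IE_4 is the cost of taking one more electron from the +3 cation: Cl³⁺ still has 4 valence electrons; C³⁺ still has 1 valence electron; Be³⁺ is already 1 electron into the core; K³⁺ is already 2 electrons into the core; N³⁺ still has 2 valence electrons.
Usually core removal costs more than valence removal, but here the competition is close: a tightly held n=2 valence electron can cost more to remove than an n=3 core electron, so the actual values have to decide it.
Valence configurations: Cl³⁺ [Ne]3s²3p², C³⁺ [He]2s¹, N³⁺ [He]2s².
The numbers (kJ/mol): Cl 5159, C 6223, Be 21007, K 5877, N 7475.
So the fourth ionization energies run Cl < K < C < N < Be.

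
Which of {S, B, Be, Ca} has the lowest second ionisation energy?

Ca

Consider each +1 ion: S⁺ still has 5 valence electrons; B⁺ still has 2 valence electrons; Be⁺ still has 1 valence electron; Ca⁺ still has 1 valence electron.
All are still removing valence electrons, so compare the +1 ions as you would atoms: IE_2 generally rises across a period (higher Z_eff) and falls down a group (larger shell), subject to the usual subshell exceptions.
Valence configurations: S⁺ [Ne]3s²3p³, B⁺ [He]2s², Be⁺ [He]2s¹, Ca⁺ [Ar]4s¹.
The numbers (kJ/mol): S 2252, B 2427, Be 1757, Ca 1145.
Hence IE_2: Ca < Be < S < B.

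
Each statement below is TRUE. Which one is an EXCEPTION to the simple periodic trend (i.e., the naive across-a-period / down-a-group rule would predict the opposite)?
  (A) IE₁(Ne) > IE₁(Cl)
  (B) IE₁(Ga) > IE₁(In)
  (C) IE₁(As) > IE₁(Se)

(C)

The general trend: first ionisation energy increases across a period and decreases down a group.
(A) Ne (period 2, group 18) vs Cl (period 3, group 17): the stated order agrees with the simple trend.
(B) Ga (period 4, group 13) vs In (period 5, group 13): the stated order agrees with the simple trend.
(C) As (period 4, group 15) vs Se (period 4, group 16): the stated order contradicts the simple trend.
The exception is (C): Se (4p⁴) ionizes more easily than half-filled As (4p³).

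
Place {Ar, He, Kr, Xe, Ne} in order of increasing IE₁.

Xe < Kr < Ar < Ne < He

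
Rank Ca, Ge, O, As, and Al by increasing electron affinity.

Adding an electron releases more energy for atoms nearer the top right (short of the noble gases).
Neither a single period nor a single group — weigh both effects.
Al > Ca: both effects reinforce here, so Al is clearly the higher of the two.
As > Al: period and group pull opposite ways; the across-period shift dominates (78 vs 42 kJ/mol).
Ge > As: this pair runs against the simple trend — see the exception note.
O > Ge: relative to Ge, both the across-period and down-group shifts push O's electron affinity up.
Note the exception: Ge has a higher electron affinity than As, contrary to the simple trend — adding an electron to As's half-filled 4p³ is unfavourable, so Ge (4p²) has the more exothermic EA.
Approximate values (kJ/mol): O 141, Al 42, Ca 2, Ge 119, As 78.
So from lowest to highest: Ca < Al < As < Ge < O.

Ca < Al < As < Ge < O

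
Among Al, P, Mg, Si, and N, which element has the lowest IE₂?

IE_2 is the cost of taking one more electron from the +1 cation: Al⁺ still has 2 valence electrons; P⁺ still has 4 valence electrons; Mg⁺ still has 1 valence electron; Si⁺ still has 3 valence electrons; N⁺ still has 4 valence electrons.
All are still removing valence electrons, so compare the +1 ions as you would atoms: IE_2 generally rises across a period (higher Z_eff) and falls down a group (larger shell), subject to the usual subshell exceptions.
Valence configurations: Al⁺ [Ne]3s², P⁺ [Ne]3s²3p², Mg⁺ [Ne]3s¹, Si⁺ [Ne]3s²3p¹, N⁺ [He]2s²2p².
Si⁺ loses a lone 3p electron whereas Al⁺ must break into a filled 3s² pair, so IE_2(Al) > IE_2(Si) even though Si has the higher nuclear charge.
The numbers (kJ/mol): Al 1817, P 1907, Mg 1451, Si 1577, N 2856.
Hence IE_2: Mg < Si < Al < P < N.

Mg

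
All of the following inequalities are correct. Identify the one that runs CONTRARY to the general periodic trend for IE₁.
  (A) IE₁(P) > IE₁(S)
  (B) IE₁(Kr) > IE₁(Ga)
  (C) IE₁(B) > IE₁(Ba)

(A)

The general trend: IE₁ increases across a period and decreases down a group.
(A) P (period 3, group 15) vs S (period 3, group 16): the stated order contradicts the simple trend.
(B) Kr (period 4, group 18) vs Ga (period 4, group 13): the stated order agrees with the simple trend.
(C) B (period 2, group 13) vs Ba (period 6, group 2): the stated order agrees with the simple trend.
The exception is (A): S (3p⁴) ionizes more easily than half-filled P (3p³) because the paired 3p electron in S is pushed out by e⁻–e⁻ repulsion.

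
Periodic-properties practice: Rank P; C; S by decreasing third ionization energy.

C > S > P

The third ionization energy removes an electron from the +2 ion. For each element: P²⁺ still has 3 valence electrons; C²⁺ still has 2 valence electrons; S²⁺ still has 4 valence electrons.
All are still removing valence electrons, so compare the +2 ions as you would atoms: IE_3 generally rises across a period (higher Z_eff) and falls down a group (larger shell), subject to the usual subshell exceptions.
Valence configurations: P²⁺ [Ne]3s²3p¹, C²⁺ [He]2s², S²⁺ [Ne]3s²3p².
The numbers (kJ/mol): P 2914, C 4620, S 3357.
Hence IE_3: P < S < C.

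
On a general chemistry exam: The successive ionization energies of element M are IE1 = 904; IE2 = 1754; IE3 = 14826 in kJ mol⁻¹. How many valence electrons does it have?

Look for the largest jump between consecutive ionization energies: IE3/IE2 ≈ 8.5, far larger than any earlier ratio.
That jump marks the point where a core electron is being removed. So the atom has 2 valence electrons.

2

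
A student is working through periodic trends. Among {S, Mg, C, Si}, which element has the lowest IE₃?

Si

After 2 electrons have been removed, what remains? S²⁺ still has 4 valence electrons; Mg²⁺ is the bare [Ne] core; C²⁺ still has 2 valence electrons; Si²⁺ still has 2 valence electrons.
Breaking into a closed-shell core is much more expensive than removing a leftover valence electron — Mg has the largest IE_3 here.
Valence configurations: S²⁺ [Ne]3s²3p², C²⁺ [He]2s², Si²⁺ [Ne]3s².
The numbers (kJ/mol): S 3357, Mg 7733, C 4620, Si 3232.
Putting it together, IE_3: Si < S < C < Mg.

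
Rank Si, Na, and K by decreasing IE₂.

Na > K > Si

After 1 electron has been removed, what remains? Si⁺ still has 3 valence electrons; Na⁺ is the bare [Ne] core; K⁺ is the bare [Ar] core.
Core electrons are held far more tightly than valence electrons, so K and Na top the IE_2 order.
Approximate IE_2 values (kJ/mol): Si 1577, Na 4562, K 3052.
Overall IE_2 order: Si < K < Na.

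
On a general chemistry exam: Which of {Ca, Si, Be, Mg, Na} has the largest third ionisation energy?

Be

IE_3 is the cost of taking one more electron from the +2 cation: Ca²⁺ is the bare [Ar] core; Si²⁺ still has 2 valence electrons; Be²⁺ is the bare [He] core; Mg²⁺ is the bare [Ne] core; Na²⁺ is already 1 electron into the core.
Breaking into a closed-shell core is much more expensive than removing a leftover valence electron — Ca, Na, Mg and Be have the largest IE_3 here.
The numbers (kJ/mol): Ca 4912, Si 3232, Be 14849, Mg 7733, Na 6910.
Hence IE_3: Si < Ca < Na < Mg < Be.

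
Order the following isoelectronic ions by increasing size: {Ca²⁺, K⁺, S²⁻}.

Ca²⁺ < K⁺ < S²⁻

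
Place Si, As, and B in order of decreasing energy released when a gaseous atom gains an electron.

Si, As, B

B is in period 2, group 13; Si is in period 3, group 14; As is in period 4, group 15.
Adding an electron releases more energy for atoms nearer the top right (short of the noble gases).
These sit on a diagonal, where the across-period and down-group effects partly cancel.
As > B: the two effects oppose for this pair; the across-period effect wins (78 vs 27 kJ/mol).
Si > As: the two effects oppose for this pair; the down-group effect wins (134 vs 78 kJ/mol).
For reference (kJ/mol): B 27, Si 134, As 78.
So from highest to lowest: Si > As > B.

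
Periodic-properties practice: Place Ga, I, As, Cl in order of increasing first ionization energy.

Cl is in period 3, group 17; Ga is in period 4, group 13; As is in period 4, group 15; I is in period 5, group 17.
First ionization energy rises across a period (greater Z_eff holds electrons more tightly) and falls down a group (valence electrons are farther from the nucleus).
These span different periods and groups, so the two trends combine.
As > Ga: As lies to the right of Ga in period 4, so the across-period effect alone puts As higher.
I > As: period and group pull opposite ways; the across-period shift dominates (1008 vs 947 kJ/mol).
Cl > I: they share group 17; the group trend gives Cl the larger value.
Approximate values (kJ/mol): Cl 1251, Ga 579, As 947, I 1008.
So from lowest to highest: Ga < As < I < Cl.

Ga < As < I < Cl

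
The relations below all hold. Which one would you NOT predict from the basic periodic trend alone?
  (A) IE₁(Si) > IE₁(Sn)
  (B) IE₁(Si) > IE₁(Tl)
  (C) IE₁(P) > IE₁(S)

The general trend: IE₁ increases across a period and decreases down a group.
(A) Si (period 3, group 14) vs Sn (period 5, group 14): the stated order agrees with the simple trend.
(B) Si (period 3, group 14) vs Tl (period 6, group 13): the stated order agrees with the simple trend.
(C) P (period 3, group 15) vs S (period 3, group 16): the stated order contradicts the simple trend.
The exception is (C): S (3p⁴) ionizes more easily than half-filled P (3p³) because the paired 3p electron in S is pushed out by e⁻–e⁻ repulsion.

(C)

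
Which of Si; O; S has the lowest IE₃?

The third ionization energy removes an electron from the +2 ion. For each element: Si²⁺ still has 2 valence electrons; O²⁺ still has 4 valence electrons; S²⁺ still has 4 valence electrons.
All are still removing valence electrons, so compare the +2 ions as you would atoms: IE_3 generally rises across a period (higher Z_eff) and falls down a group (larger shell), subject to the usual subshell exceptions.
Valence configurations: Si²⁺ [Ne]3s², O²⁺ [He]2s²2p², S²⁺ [Ne]3s²3p².
The numbers (kJ/mol): Si 3232, O 5300, S 3357.
So the third ionization energies run Si < S < O.

Si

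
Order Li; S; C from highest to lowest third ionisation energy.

Li > C > S

Consider each +2 ion: Li²⁺ is already 1 electron into the core; S²⁺ still has 4 valence electrons; C²⁺ still has 2 valence electrons.
Breaking into a closed-shell core is much more expensive than removing a leftover valence electron — Li has the largest IE_3 here.
Valence configurations: S²⁺ [Ne]3s²3p², C²⁺ [He]2s².
The numbers (kJ/mol): Li 11815, S 3357, C 4620.
So the third ionization energies run S < C < Li.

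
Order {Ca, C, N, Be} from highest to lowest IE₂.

N, C, Be, Ca

Consider each +1 ion: Ca⁺ still has 1 valence electron; C⁺ still has 3 valence electrons; N⁺ still has 4 valence electrons; Be⁺ still has 1 valence electron.
All are still removing valence electrons, so compare the +1 ions as you would atoms: IE_2 generally rises across a period (higher Z_eff) and falls down a group (larger shell), subject to the usual subshell exceptions.
Valence configurations: Ca⁺ [Ar]4s¹, C⁺ [He]2s²2p¹, N⁺ [He]2s²2p², Be⁺ [He]2s¹.
Tabulated IE_2 (kJ/mol): Ca 1145, C 2353, N 2856, Be 1757.
So the second ionization energies run Ca < Be < C < N.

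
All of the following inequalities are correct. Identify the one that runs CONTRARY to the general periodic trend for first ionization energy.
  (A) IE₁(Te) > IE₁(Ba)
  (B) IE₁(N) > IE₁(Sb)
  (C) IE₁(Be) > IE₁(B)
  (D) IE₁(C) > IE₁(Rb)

(C)

The general trend: first ionization energy increases across a period and decreases down a group.
(A) Te (period 5, group 16) vs Ba (period 6, group 2): the stated order agrees with the simple trend.
(B) N (period 2, group 15) vs Sb (period 5, group 15): the stated order agrees with the simple trend.
(C) Be (period 2, group 2) vs B (period 2, group 13): the stated order contradicts the simple trend.
(D) C (period 2, group 14) vs Rb (period 5, group 1): the stated order agrees with the simple trend.
The exception is (C): removing B's lone 2p electron is easier than breaking Be's filled 2s².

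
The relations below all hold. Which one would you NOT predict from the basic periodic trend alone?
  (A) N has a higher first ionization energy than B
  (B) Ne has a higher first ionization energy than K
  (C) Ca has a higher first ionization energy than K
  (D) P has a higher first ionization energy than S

(D)

The general trend: first ionization energy increases across a period and decreases down a group.
(A) N (period 2, group 15) vs B (period 2, group 13): the stated order agrees with the simple trend.
(B) Ne (period 2, group 18) vs K (period 4, group 1): the stated order agrees with the simple trend.
(C) Ca (period 4, group 2) vs K (period 4, group 1): the stated order agrees with the simple trend.
(D) P (period 3, group 15) vs S (period 3, group 16): the stated order contradicts the simple trend.
The exception is (D): S (3p⁴) ionizes more easily than half-filled P (3p³) because the paired 3p electron in S is pushed out by e⁻–e⁻ repulsion.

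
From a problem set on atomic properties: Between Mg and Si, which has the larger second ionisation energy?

Consider each +1 ion: Mg⁺ still has 1 valence electron; Si⁺ still has 3 valence electrons.
All are still removing valence electrons, so compare the +1 ions as you would atoms: IE_2 generally rises across a period (higher Z_eff) and falls down a group (larger shell), subject to the usual subshell exceptions.
Valence configurations: Mg⁺ [Ne]3s¹, Si⁺ [Ne]3s²3p¹.
Tabulated IE_2 (kJ/mol): Mg 1451, Si 1577.
Hence IE_2: Mg < Si.

Si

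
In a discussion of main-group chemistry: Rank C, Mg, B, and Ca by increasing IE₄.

C, Ca, Mg, B

IE_4 is the cost of taking one more electron from the +3 cation: C³⁺ still has 1 valence electron; Mg³⁺ is already 1 electron into the core; B³⁺ is the bare [He] core; Ca³⁺ is already 1 electron into the core.
Core electrons are held far more tightly than valence electrons, so Ca, Mg and B top the IE_4 order.
The numbers (kJ/mol): C 6223, Mg 10543, B 25026, Ca 6491.
Overall IE_4 order: C < Ca < Mg < B.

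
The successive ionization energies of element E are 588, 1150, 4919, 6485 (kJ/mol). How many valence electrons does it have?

2

Look for the largest jump between consecutive ionization energies: IE3/IE2 ≈ 4.3, far larger than any earlier ratio.
That jump marks the point where a core electron is being removed. So the atom has 2 valence electrons.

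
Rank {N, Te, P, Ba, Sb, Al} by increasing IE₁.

Ba, Al, Sb, Te, P, N

Removing the outermost electron gets harder across a period and easier down a group.
Neither a single period nor a single group — weigh both effects.
Al > Ba: both effects reinforce here, so Al is clearly the higher of the two.
Sb > Al: the two effects oppose for this pair; the across-period effect wins (831 vs 578 kJ/mol).
Te > Sb: Te lies to the right of Sb in period 5, so the across-period effect alone puts Te higher.
P > Te: the two effects oppose for this pair; the down-group effect wins (1012 vs 869 kJ/mol).
N > P: they share group 15; the group trend gives N the larger value.
Approximate values (kJ/mol): N 1402, Al 578, P 1012, Sb 831, Te 869, Ba 503.
So from lowest to highest: Ba < Al < Sb < Te < P < N.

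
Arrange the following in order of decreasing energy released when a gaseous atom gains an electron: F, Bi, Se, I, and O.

O is in period 2, group 16; F is in period 2, group 17; Se is in period 4, group 16; I is in period 5, group 17; Bi is in period 6, group 15.
Adding an electron releases more energy for atoms nearer the top right (short of the noble gases).
These span different periods and groups, so the two trends combine.
O > Bi: both effects reinforce here, so O is clearly the higher of the two.
Se > O: this pair runs against the simple trend — see the exception note.
I > Se: period and group pull opposite ways; the across-period shift dominates (295 vs 195 kJ/mol).
F > I: F sits above I in group 17, so the down-group effect alone puts F higher.
Note the exception: Se has a higher electron affinity than O, contrary to the simple trend — O's compact 2p subshell gives strong electron–electron repulsion on the added electron.
For reference (kJ/mol): O 141, F 328, Se 195, I 295, Bi 91.
So from highest to lowest: F > I > Se > O > Bi.

F > I > Se > O > Bi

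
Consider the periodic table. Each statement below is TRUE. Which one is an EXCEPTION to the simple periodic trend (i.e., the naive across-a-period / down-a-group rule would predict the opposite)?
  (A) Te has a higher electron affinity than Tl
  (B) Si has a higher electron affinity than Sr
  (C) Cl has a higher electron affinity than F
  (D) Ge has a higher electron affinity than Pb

(C)

The general trend: electron affinity increases across a period and decreases down a group.
(A) Te (period 5, group 16) vs Tl (period 6, group 13): the stated order agrees with the simple trend.
(B) Si (period 3, group 14) vs Sr (period 5, group 2): the stated order agrees with the simple trend.
(C) Cl (period 3, group 17) vs F (period 2, group 17): the stated order contradicts the simple trend.
(D) Ge (period 4, group 14) vs Pb (period 6, group 14): the stated order agrees with the simple trend.
The exception is (C): F's small 2p subshell makes the incoming electron feel strong e⁻–e⁻ repulsion, so Cl actually releases more energy on gaining an electron.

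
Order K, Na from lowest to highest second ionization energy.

K, Na

After 1 electron has been removed, what remains? K⁺ is the bare [Ar] core; Na⁺ is the bare [Ne] core.
All of these are removing an electron from a noble-gas core or deeper; the smaller core (lower principal quantum number) is held far more tightly, and within a period the higher nuclear charge binds the same core more tightly.
Tabulated IE_2 (kJ/mol): K 3052, Na 4562.
So the second ionization energies run K < Na.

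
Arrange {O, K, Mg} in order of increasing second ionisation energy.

IE_2 is the cost of taking one more electron from the +1 cation: O⁺ still has 5 valence electrons; K⁺ is the bare [Ar] core; Mg⁺ still has 1 valence electron.
Usually core removal costs more than valence removal, but here the competition is close: a tightly held n=2 valence electron can cost more to remove than an n=3 core electron, so the actual values have to decide it.
Valence configurations: O⁺ [He]2s²2p³, Mg⁺ [Ne]3s¹.
Tabulated IE_2 (kJ/mol): O 3388, K 3052, Mg 1451.
Overall IE_2 order: Mg < K < O.

Mg, K, O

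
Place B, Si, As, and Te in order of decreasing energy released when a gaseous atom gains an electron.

B is in period 2, group 13; Si is in period 3, group 14; As is in period 4, group 15; Te is in period 5, group 16.
Electron affinity generally becomes more exothermic across a period toward the halogens and less exothermic down a group.
A diagonal step moves right (one effect) and down (the opposite effect) at once.
As > B: the two effects oppose for this pair; the across-period effect wins (78 vs 27 kJ/mol).
Si > As: the two effects oppose for this pair; the down-group effect wins (134 vs 78 kJ/mol).
Te > Si: period and group pull opposite ways; the across-period shift dominates (190 vs 134 kJ/mol).
For reference (kJ/mol): B 27, Si 134, As 78, Te 190.
So from highest to lowest: Te > Si > As > B.

Te, Si, As, B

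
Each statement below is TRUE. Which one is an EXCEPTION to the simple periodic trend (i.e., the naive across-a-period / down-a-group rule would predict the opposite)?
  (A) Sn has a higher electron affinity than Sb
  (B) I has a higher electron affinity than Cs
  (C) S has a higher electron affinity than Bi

The general trend: electron affinity increases across a period and decreases down a group.
(A) Sn (period 5, group 14) vs Sb (period 5, group 15): the stated order contradicts the simple trend.
(B) I (period 5, group 17) vs Cs (period 6, group 1): the stated order agrees with the simple trend.
(C) S (period 3, group 16) vs Bi (period 6, group 15): the stated order agrees with the simple trend.
The exception is (A): adding an electron to Sb's half-filled 5p³ is unfavourable, so Sn has the more exothermic EA.

(A)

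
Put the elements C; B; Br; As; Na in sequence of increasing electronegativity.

B is in period 2, group 13; C is in period 2, group 14; Na is in period 3, group 1; As is in period 4, group 15; Br is in period 4, group 17.
Atoms toward the upper right of the periodic table pull bonding electrons most strongly.
Here both period and group differ, so the two effects have to be weighed against each other.
B > Na: both effects reinforce here, so B is clearly the higher of the two.
As > B: the two effects oppose for this pair; the across-period effect wins (2.18 vs 2.04).
C > As: the two effects oppose for this pair; the down-group effect wins (2.55 vs 2.18).
Br > C: period and group pull opposite ways; the across-period shift dominates (2.96 vs 2.55).
Approximate values (Pauling): B 2.04, C 2.55, Na 0.93, As 2.18, Br 2.96.
So from lowest to highest: Na < B < As < C < Br.

Na, B, As, C, Br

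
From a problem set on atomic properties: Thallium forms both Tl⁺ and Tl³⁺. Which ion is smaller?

Tl³⁺

Both ions have Z = 81 protons, but Tl³⁺ has lost more electrons, so its remaining electrons feel a larger effective nuclear charge per electron and are pulled in more tightly.
Higher positive charge → smaller ion, so Tl⁺ > Tl³⁺.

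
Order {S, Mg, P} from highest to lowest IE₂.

S, P, Mg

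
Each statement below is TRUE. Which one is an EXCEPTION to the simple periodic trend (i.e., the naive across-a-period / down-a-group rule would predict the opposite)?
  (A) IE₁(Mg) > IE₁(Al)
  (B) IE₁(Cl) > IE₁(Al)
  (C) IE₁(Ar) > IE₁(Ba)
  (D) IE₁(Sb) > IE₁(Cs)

The general trend: first ionization energy increases across a period and decreases down a group.
(A) Mg (period 3, group 2) vs Al (period 3, group 13): the stated order contradicts the simple trend.
(B) Cl (period 3, group 17) vs Al (period 3, group 13): the stated order agrees with the simple trend.
(C) Ar (period 3, group 18) vs Ba (period 6, group 2): the stated order agrees with the simple trend.
(D) Sb (period 5, group 15) vs Cs (period 6, group 1): the stated order agrees with the simple trend.
The exception is (A): Al's single 3p electron is easier to remove than one from Mg's filled 3s².

(A)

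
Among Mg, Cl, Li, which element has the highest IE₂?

Li

IE_2 is the cost of taking one more electron from the +1 cation: Mg⁺ still has 1 valence electron; Cl⁺ still has 6 valence electrons; Li⁺ is the bare [He] core.
Pulling an electron out of a noble-gas core costs far more than removing a remaining valence electron, so Li sits at the high end of IE_2.
Valence configurations: Mg⁺ [Ne]3s¹, Cl⁺ [Ne]3s²3p⁴.
Approximate IE_2 values (kJ/mol): Mg 1451, Cl 2298, Li 7298.
Putting it together, IE_2: Mg < Cl < Li.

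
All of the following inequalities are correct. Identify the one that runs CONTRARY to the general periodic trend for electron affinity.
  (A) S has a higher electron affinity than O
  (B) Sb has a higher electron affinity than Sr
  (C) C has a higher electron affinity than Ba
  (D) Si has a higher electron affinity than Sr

(A)

The general trend: electron affinity increases across a period and decreases down a group.
(A) S (period 3, group 16) vs O (period 2, group 16): the stated order contradicts the simple trend.
(B) Sb (period 5, group 15) vs Sr (period 5, group 2): the stated order agrees with the simple trend.
(C) C (period 2, group 14) vs Ba (period 6, group 2): the stated order agrees with the simple trend.
(D) Si (period 3, group 14) vs Sr (period 5, group 2): the stated order agrees with the simple trend.
The exception is (A): the compact 2p subshell of O repels the added electron more than S's larger 3p does.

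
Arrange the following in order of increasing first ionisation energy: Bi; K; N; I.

K, Bi, I, N

N is in period 2, group 15; K is in period 4, group 1; I is in period 5, group 17; Bi is in period 6, group 15.
First ionization energy rises across a period (greater Z_eff holds electrons more tightly) and falls down a group (valence electrons are farther from the nucleus).
These span different periods and groups, so the two trends combine.
Bi > K: period and group pull opposite ways; the across-period shift dominates (703 vs 419 kJ/mol).
I > Bi: relative to Bi, both the across-period and down-group shifts push I's first ionization energy up.
N > I: the two effects oppose for this pair; the down-group effect wins (1402 vs 1008 kJ/mol).
Approximate values (kJ/mol): N 1402, K 419, I 1008, Bi 703.
So from lowest to highest: K < Bi < I < N.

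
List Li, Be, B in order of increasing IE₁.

Li is in period 2, group 1; Be is in period 2, group 2; B is in period 2, group 13.
IE₁ increases left→right with effective nuclear charge and decreases top→bottom as the valence shell moves farther out.
All lie in period 2; the across-period trend (first ionization energy increases left to right) applies, with the exception below.
Note the exception: Be has a higher first ionization energy than B, contrary to the simple trend — removing B's lone 2p electron is easier than breaking Be's filled 2s².
For reference (kJ/mol): Li 520, Be 900, B 801.
So from lowest to highest: Li < B < Be.

Li < B < Be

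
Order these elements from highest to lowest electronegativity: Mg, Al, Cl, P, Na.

Cl > P > Al > Mg > Na

Na is in period 3, group 1; Mg is in period 3, group 2; Al is in period 3, group 13; P is in period 3, group 15; Cl is in period 3, group 17.
Electronegativity increases across a period and decreases down a group, tracking effective nuclear charge and atomic size.
All lie in period 3, so electronegativity increases left to right.
So from highest to lowest: Cl > P > Al > Mg > Na.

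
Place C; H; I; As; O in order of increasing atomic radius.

H < O < C < As < I

H is in period 1, group 1; C is in period 2, group 14; O is in period 2, group 16; As is in period 4, group 15; I is in period 5, group 17.
Radius decreases left→right (rising Z_eff, same n) and increases top→bottom (higher n).
Here both period and group differ, so the two effects have to be weighed against each other.
O > H: period and group pull opposite ways; the down-group shift dominates (63 vs 32 pm).
C > O: both are in period 2; the period trend gives C the larger value.
As > C: period and group pull opposite ways; the down-group shift dominates (121 vs 75 pm).
I > As: the two effects oppose for this pair; the down-group effect wins (133 vs 121 pm).
Approximate values (pm): H 32, C 75, O 63, As 121, I 133.
So from smallest to largest: H < O < C < As < I.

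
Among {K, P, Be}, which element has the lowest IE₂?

Be

The second ionization energy removes an electron from the +1 ion. For each element: K⁺ is the bare [Ar] core; P⁺ still has 4 valence electrons; Be⁺ still has 1 valence electron.
Pulling an electron out of a noble-gas core costs far more than removing a remaining valence electron, so K sits at the high end of IE_2.
Valence configurations: P⁺ [Ne]3s²3p², Be⁺ [He]2s¹.
The numbers (kJ/mol): K 3052, P 1907, Be 1757.
So the second ionization energies run Be < P < K.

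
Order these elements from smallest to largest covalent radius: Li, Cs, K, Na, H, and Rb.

H is in period 1, group 1; Li is in period 2, group 1; Na is in period 3, group 1; K is in period 4, group 1; Rb is in period 5, group 1; Cs is in period 6, group 1.
Moving right in a period, electrons are added to the same shell under a stronger nuclear pull, so atoms get smaller; moving down, a new shell is opened and atoms get larger.
All are in group 1, so atomic radius increases down the group.
So from smallest to largest: H < Li < Na < K < Rb < Cs.

H < Li < Na < K < Rb < Cs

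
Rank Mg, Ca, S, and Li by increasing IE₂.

Ca, Mg, S, Li

Consider each +1 ion: Mg⁺ still has 1 valence electron; Ca⁺ still has 1 valence electron; S⁺ still has 5 valence electrons; Li⁺ is the bare [He] core.
Breaking into a closed-shell core is much more expensive than removing a leftover valence electron — Li has the largest IE_2 here.
Valence configurations: Mg⁺ [Ne]3s¹, Ca⁺ [Ar]4s¹, S⁺ [Ne]3s²3p³.
The numbers (kJ/mol): Mg 1451, Ca 1145, S 2252, Li 7298.
So the second ionization energies run Ca < Mg < S < Li.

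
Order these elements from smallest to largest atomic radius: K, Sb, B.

B, Sb, K

Moving right in a period, electrons are added to the same shell under a stronger nuclear pull, so atoms get smaller; moving down, a new shell is opened and atoms get larger.
Here both period and group differ, so the two effects have to be weighed against each other.
Sb > B: the two effects oppose for this pair; the down-group effect wins (140 vs 85 pm).
K > Sb: the two effects oppose for this pair; the across-period effect wins (196 vs 140 pm).
Tabulated atomic radius (pm): B 85, K 196, Sb 140.
So from smallest to largest: B < Sb < K.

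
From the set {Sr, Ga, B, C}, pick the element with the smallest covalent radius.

C

B is in period 2, group 13; C is in period 2, group 14; Ga is in period 4, group 13; Sr is in period 5, group 2.
Atomic radius shrinks across a period as nuclear charge pulls the same shell inward, and grows down a group as new shells are added.
Here both period and group differ, so the two effects have to be weighed against each other.
B > C: B lies to the left of C in period 2, so the across-period effect alone puts B larger.
Ga > B: they share group 13; the group trend gives Ga the larger value.
Sr > Ga: relative to Ga, both the across-period and down-group shifts push Sr's atomic radius up.
For reference (pm): B 85, C 75, Ga 124, Sr 185.
The smallest covalent radius among these belongs to C.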